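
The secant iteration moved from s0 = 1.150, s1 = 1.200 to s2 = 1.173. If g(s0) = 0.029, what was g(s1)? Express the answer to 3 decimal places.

The secant line through (1.150, 0.029) and (1.200, g(s1)) crosses zero at s2 = 1.173.
So (1.150, 0.029), (1.200, g(s1)), (1.173, 0) are collinear:
g(s1) = 0.029 · (1.200 − 1.173) / (1.150 − 1.173) = 0.029 · (0.02700)/(-0.02300) = -0.03404

-0.034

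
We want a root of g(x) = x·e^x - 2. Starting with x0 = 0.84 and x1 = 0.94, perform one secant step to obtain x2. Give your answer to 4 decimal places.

g(0.84) = -0.054252, g(0.94) = 0.406383
x2 = 0.940000 − 0.406383·(0.940000 − 0.840000) / (0.406383 − (-0.054252)) = 0.940000 − (0.040638)/(0.460634) = 0.851778

0.8518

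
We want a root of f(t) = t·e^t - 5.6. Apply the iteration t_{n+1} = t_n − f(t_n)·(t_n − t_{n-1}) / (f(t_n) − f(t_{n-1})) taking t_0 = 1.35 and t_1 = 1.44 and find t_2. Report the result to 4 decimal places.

1.3906

f(1.35) = -0.392476, f(1.44) = 0.477802
t_2 = 1.440000 − 0.477802·(1.440000 − 1.350000) / (0.477802 − (-0.392476)) = 1.440000 − (0.043002)/(0.870278) = 1.390588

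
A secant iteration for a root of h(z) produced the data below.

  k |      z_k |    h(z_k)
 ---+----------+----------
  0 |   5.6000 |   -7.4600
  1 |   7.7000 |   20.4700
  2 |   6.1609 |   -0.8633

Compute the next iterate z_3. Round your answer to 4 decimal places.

z_3 = 6.1609 − (-0.8633)·(6.1609 − 7.7000) / (-0.8633 − 20.4700)
   = 6.1609 − (1.328705)/(-21.333300) = 6.223183

6.2232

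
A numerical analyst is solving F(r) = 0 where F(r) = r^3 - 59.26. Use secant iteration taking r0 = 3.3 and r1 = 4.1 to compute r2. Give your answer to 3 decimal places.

3.866

F(3.3) = -23.32300, F(4.1) = 9.66100
r2 = 4.10000 − 9.66100·(4.10000 − 3.30000) / (9.66100 − (-23.32300)) = 4.10000 − (7.72880)/(32.98400) = 3.86568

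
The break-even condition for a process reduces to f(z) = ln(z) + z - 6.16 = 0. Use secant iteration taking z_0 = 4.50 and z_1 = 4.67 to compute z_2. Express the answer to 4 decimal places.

4.6280

f(4.50) = -0.155923, f(4.67) = 0.051159
z_2 = 4.670000 − 0.051159·(4.670000 − 4.500000) / (0.051159 − (-0.155923)) = 4.670000 − (0.008697)/(0.207082) = 4.628002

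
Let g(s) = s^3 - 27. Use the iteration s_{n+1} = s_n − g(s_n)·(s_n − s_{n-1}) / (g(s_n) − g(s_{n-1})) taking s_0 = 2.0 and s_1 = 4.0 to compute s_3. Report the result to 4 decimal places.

2.9082

g(2.0) = -19.000000, g(4.0) = 37.000000
s_2 = 4.000000 − 37.000000·(4.000000 − 2.000000) / (37.000000 − (-19.000000)) = 4.000000 − (74.000000)/(56.000000) = 2.678571
g(2.678571) = -7.781933
s_3 = 2.678571 − (-7.781933)·(2.678571 − 4.000000) / (-7.781933 − 37.000000) = 2.678571 − (10.283269)/(-44.781933) = 2.908201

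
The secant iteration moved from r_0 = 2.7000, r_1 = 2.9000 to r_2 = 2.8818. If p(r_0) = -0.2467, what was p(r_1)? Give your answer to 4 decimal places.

The secant line through (2.7000, -0.2467) and (2.9000, p(r_1)) crosses zero at r_2 = 2.8818.
So (2.7000, -0.2467), (2.9000, p(r_1)), (2.8818, 0) are collinear:
p(r_1) = -0.2467 · (2.9000 − 2.8818) / (2.7000 − 2.8818) = -0.2467 · (0.018200)/(-0.181800) = 0.024697

0.0247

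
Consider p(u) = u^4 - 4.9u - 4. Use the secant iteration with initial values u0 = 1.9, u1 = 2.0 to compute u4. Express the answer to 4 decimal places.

1.9122

p(1.9) = -0.277900, p(2.0) = 2.200000
u2 = 2.000000 − 2.200000·(2.000000 − 1.900000) / (2.200000 − (-0.277900)) = 2.000000 − (0.220000)/(2.477900) = 1.911215
p(1.911215) = -0.022420
u3 = 1.911215 − (-0.022420)·(1.911215 − 2.000000) / (-0.022420 − 2.200000) = 1.911215 − (0.001991)/(-2.222420) = 1.912111
p(1.912111) = -0.001780
u4 = 1.912111 − (-0.001780)·(1.912111 − 1.911215) / (-0.001780 − (-0.022420)) = 1.912111 − (-0.000002)/(0.020641) = 1.912188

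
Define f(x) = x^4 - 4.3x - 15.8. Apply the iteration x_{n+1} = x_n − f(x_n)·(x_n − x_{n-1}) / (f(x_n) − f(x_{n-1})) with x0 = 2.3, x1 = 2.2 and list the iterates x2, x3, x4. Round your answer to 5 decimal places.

f(2.3) = 2.2941000, f(2.2) = -1.8344000
x2 = 2.2000000 − (-1.8344000)·(2.2000000 − 2.3000000) / (-1.8344000 − 2.2941000) = 2.2000000 − (0.1834400)/(-4.1285000) = 2.2444326
f(2.2444326) = -0.0748785
x3 = 2.2444326 − (-0.0748785)·(2.2444326 − 2.2000000) / (-0.0748785 − (-1.8344000)) = 2.2444326 − (-0.0033270)/(1.7595215) = 2.2463235
f(2.2463235) = 0.0026142
x4 = 2.2463235 − 0.0026142·(2.2463235 − 2.2444326) / (0.0026142 − (-0.0748785)) = 2.2463235 − (0.0000049)/(0.0774927) = 2.2462597

2.24443, 2.24632, 2.24626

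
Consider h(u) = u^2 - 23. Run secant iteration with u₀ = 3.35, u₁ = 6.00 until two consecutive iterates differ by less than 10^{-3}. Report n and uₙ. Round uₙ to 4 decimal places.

h(3.35) = -11.777500, h(6.00) = 13.000000
u₂ = 6.000000 − 13.000000·(2.650000)/(24.777500) = 4.609626;  |Δ| = 1.390374
h(4.609626) = -1.751351
u₃ = 4.609626 − (-1.751351)·(-1.390374)/(-14.751351) = 4.774698;  |Δ| = 0.165072
h(4.774698) = -0.202263
u₄ = 4.774698 − (-0.202263)·(0.165072)/(1.549088) = 4.796251;  |Δ| = 0.021553
h(4.796251) = 0.004022
u₅ = 4.796251 − 0.004022·(0.021553)/(0.206285) = 4.795831;  |Δ| = 0.000420
|u₅ − u₄| = 0.000420 < 10^{-3}

n = 5, uₙ = 4.7958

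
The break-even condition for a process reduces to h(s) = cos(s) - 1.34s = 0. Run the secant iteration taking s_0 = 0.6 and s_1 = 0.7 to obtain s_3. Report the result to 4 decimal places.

0.6112

h(0.6) = 0.021336, h(0.7) = -0.173158
s_2 = 0.700000 − (-0.173158)·(0.700000 − 0.600000) / (-0.173158 − 0.021336) = 0.700000 − (-0.017316)/(-0.194493) = 0.610970
h(0.610970) = 0.000392
s_3 = 0.610970 − 0.000392·(0.610970 − 0.700000) / (0.000392 − (-0.173158)) = 0.610970 − (-0.000035)/(0.173550) = 0.611171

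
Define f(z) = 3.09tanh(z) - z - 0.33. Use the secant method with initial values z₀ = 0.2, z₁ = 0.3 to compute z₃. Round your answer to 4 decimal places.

0.1600

f(0.2) = 0.079890, f(0.3) = 0.270156
z₂ = 0.300000 − 0.270156·(0.300000 − 0.200000) / (0.270156 − 0.079890) = 0.300000 − (0.027016)/(0.190266) = 0.158012
f(0.158012) = -0.003779
z₃ = 0.158012 − (-0.003779)·(0.158012 − 0.300000) / (-0.003779 − 0.270156) = 0.158012 − (0.000537)/(-0.273935) = 0.159970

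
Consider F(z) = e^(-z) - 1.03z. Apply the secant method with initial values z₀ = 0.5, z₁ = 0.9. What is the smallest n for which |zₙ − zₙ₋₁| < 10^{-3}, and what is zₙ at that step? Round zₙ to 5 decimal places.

F(0.5) = 0.0915307, F(0.9) = -0.5204303
z₂ = 0.9000000 − (-0.5204303)·(0.4000000)/(-0.6119610) = 0.5598278;  |Δ| = 0.3401722
F(0.5598278) = -0.0053152
z₃ = 0.5598278 − (-0.0053152)·(-0.3401722)/(0.5151152) = 0.5563177;  |Δ| = 0.0035100
F(0.5563177) = 0.0003090
z₄ = 0.5563177 − 0.0003090·(-0.0035100)/(0.0056242) = 0.5565106;  |Δ| = 0.0001928
|z₄ − z₃| = 0.0001928 < 10^{-3}

n = 4, zₙ = 0.55651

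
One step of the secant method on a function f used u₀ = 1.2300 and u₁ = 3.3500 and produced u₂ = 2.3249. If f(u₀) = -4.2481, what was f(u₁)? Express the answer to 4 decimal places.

The secant line through (1.2300, -4.2481) and (3.3500, f(u₁)) crosses zero at u₂ = 2.3249.
So (1.2300, -4.2481), (3.3500, f(u₁)), (2.3249, 0) are collinear:
f(u₁) = -4.2481 · (3.3500 − 2.3249) / (1.2300 − 2.3249) = -4.2481 · (1.025100)/(-1.094900) = 3.977283

3.9773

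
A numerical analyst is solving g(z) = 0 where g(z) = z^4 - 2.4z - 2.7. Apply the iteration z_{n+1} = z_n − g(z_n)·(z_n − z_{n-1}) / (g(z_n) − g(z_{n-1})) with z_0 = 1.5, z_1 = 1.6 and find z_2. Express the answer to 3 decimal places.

g(1.5) = -1.23750, g(1.6) = 0.01360
z_2 = 1.60000 − 0.01360·(1.60000 − 1.50000) / (0.01360 − (-1.23750)) = 1.60000 − (0.00136)/(1.25110) = 1.59891

1.599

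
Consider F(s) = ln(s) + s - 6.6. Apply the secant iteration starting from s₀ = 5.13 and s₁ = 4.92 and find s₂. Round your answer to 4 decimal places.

F(5.13) = 0.165106, F(4.92) = -0.086691
s₂ = 4.920000 − (-0.086691)·(4.920000 − 5.130000) / (-0.086691 − 0.165106) = 4.920000 − (0.018205)/(-0.251797) = 4.992301

4.9923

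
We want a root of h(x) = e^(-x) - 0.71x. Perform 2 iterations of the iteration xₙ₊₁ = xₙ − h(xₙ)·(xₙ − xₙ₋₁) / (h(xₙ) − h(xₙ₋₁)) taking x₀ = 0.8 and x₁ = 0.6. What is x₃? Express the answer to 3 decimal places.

h(0.8) = -0.11867, h(0.6) = 0.12281
x₂ = 0.60000 − 0.12281·(0.60000 − 0.80000) / (0.12281 − (-0.11867)) = 0.60000 − (-0.02456)/(0.24148) = 0.70171
h(0.70171) = -0.00248
x₃ = 0.70171 − (-0.00248)·(0.70171 − 0.60000) / (-0.00248 − 0.12281) = 0.70171 − (-0.00025)/(-0.12529) = 0.69970

0.700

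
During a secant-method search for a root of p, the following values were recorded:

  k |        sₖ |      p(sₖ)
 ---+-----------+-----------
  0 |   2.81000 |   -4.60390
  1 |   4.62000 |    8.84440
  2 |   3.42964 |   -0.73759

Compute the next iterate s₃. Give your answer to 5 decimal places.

3.52127

s₃ = 3.42964 − (-0.73759)·(3.42964 − 4.62000) / (-0.73759 − 8.84440)
   = 3.42964 − (0.8779976)/(-9.5819900) = 3.5212700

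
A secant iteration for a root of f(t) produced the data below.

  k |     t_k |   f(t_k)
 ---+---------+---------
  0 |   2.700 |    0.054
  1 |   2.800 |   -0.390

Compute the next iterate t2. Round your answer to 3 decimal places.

2.712

t2 = 2.800 − (-0.390)·(2.800 − 2.700) / (-0.390 − 0.054)
   = 2.800 − (-0.03900)/(-0.44400) = 2.71216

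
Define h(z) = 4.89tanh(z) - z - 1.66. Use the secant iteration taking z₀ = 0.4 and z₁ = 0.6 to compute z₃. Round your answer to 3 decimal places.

0.465

h(0.4) = -0.20205, h(0.6) = 0.36617
z₂ = 0.60000 − 0.36617·(0.60000 − 0.40000) / (0.36617 − (-0.20205)) = 0.60000 − (0.07323)/(0.56822) = 0.47112
h(0.47112) = 0.01609
z₃ = 0.47112 − 0.01609·(0.47112 − 0.60000) / (0.01609 − 0.36617) = 0.47112 − (-0.00207)/(-0.35009) = 0.46519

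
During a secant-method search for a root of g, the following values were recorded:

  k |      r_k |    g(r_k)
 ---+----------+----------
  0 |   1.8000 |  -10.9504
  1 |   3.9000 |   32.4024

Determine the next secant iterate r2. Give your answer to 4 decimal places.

2.3304

r2 = 3.9000 − 32.4024·(3.9000 − 1.8000) / (32.4024 − (-10.9504))
   = 3.9000 − (68.045040)/(43.352800) = 2.330435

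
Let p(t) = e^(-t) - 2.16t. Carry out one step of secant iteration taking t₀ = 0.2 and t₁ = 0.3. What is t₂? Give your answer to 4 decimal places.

p(0.2) = 0.386731, p(0.3) = 0.092818
t₂ = 0.300000 − 0.092818·(0.300000 − 0.200000) / (0.092818 − 0.386731) = 0.300000 − (0.009282)/(-0.293913) = 0.331580

0.3316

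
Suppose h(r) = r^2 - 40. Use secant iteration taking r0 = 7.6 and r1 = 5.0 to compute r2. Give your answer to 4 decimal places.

h(7.6) = 17.760000, h(5.0) = -15.000000
r2 = 5.000000 − (-15.000000)·(5.000000 − 7.600000) / (-15.000000 − 17.760000) = 5.000000 − (39.000000)/(-32.760000) = 6.190476

6.1905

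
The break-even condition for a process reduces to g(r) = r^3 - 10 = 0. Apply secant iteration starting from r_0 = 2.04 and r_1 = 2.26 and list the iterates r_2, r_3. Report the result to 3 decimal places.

2.149, 2.154

g(2.04) = -1.51034, g(2.26) = 1.54318
r_2 = 2.26000 − 1.54318·(2.26000 − 2.04000) / (1.54318 − (-1.51034)) = 2.26000 − (0.33950)/(3.05351) = 2.14882
g(2.14882) = -0.07802
r_3 = 2.14882 − (-0.07802)·(2.14882 − 2.26000) / (-0.07802 − 1.54318) = 2.14882 − (0.00867)/(-1.62120) = 2.15417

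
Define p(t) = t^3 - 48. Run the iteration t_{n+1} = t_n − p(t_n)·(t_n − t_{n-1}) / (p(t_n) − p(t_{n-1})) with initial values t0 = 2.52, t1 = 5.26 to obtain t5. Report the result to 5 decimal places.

p(2.52) = -31.9969920, p(5.26) = 97.5315760
t2 = 5.2600000 − 97.5315760·(5.2600000 − 2.5200000) / (97.5315760 − (-31.9969920)) = 5.2600000 − (267.2365182)/(129.5285680) = 3.1968527
p(3.1968527) = -15.3285907
t3 = 3.1968527 − (-15.3285907)·(3.1968527 − 5.2600000) / (-15.3285907 − 97.5315760) = 3.1968527 − (31.6251408)/(-112.8601667) = 3.4770679
p(3.4770679) = -5.9622437
t4 = 3.4770679 − (-5.9622437)·(3.4770679 − 3.1968527) / (-5.9622437 − (-15.3285907)) = 3.4770679 − (-1.6707117)/(9.3663470) = 3.6554418
p(3.6554418) = 0.8449452
t5 = 3.6554418 − 0.8449452·(3.6554418 − 3.4770679) / (0.8449452 − (-5.9622437)) = 3.6554418 − (0.1507162)/(6.8071888) = 3.6333011

3.63330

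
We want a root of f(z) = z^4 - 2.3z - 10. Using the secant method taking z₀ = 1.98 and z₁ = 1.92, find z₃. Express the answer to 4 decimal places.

f(1.98) = 0.815536, f(1.92) = -0.826455
z₂ = 1.920000 − (-0.826455)·(1.920000 − 1.980000) / (-0.826455 − 0.815536) = 1.920000 − (0.049587)/(-1.641991) = 1.950199
f(1.950199) = -0.020535
z₃ = 1.950199 − (-0.020535)·(1.950199 − 1.920000) / (-0.020535 − (-0.826455)) = 1.950199 − (-0.000620)/(0.805920) = 1.950969

1.9510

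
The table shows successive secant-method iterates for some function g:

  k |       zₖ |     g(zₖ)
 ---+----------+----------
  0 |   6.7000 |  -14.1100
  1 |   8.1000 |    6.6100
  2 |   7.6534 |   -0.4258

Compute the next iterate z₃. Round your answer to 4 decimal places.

7.6804

z₃ = 7.6534 − (-0.4258)·(7.6534 − 8.1000) / (-0.4258 − 6.6100)
   = 7.6534 − (0.190162)/(-7.035800) = 7.680428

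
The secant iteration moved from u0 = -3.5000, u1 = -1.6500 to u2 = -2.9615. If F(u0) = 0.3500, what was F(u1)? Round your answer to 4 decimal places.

The secant line through (-3.5000, 0.3500) and (-1.6500, F(u1)) crosses zero at u2 = -2.9615.
So (-3.5000, 0.3500), (-1.6500, F(u1)), (-2.9615, 0) are collinear:
F(u1) = 0.3500 · (-1.6500 − (-2.9615)) / (-3.5000 − (-2.9615)) = 0.3500 · (1.311500)/(-0.538500) = -0.852414

-0.8524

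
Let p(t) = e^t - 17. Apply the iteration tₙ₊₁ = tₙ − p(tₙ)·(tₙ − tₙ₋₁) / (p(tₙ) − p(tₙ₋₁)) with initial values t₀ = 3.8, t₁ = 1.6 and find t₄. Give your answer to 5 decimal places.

2.69898

p(3.8) = 27.7011845, p(1.6) = -12.0469676
t₂ = 1.6000000 − (-12.0469676)·(1.6000000 − 3.8000000) / (-12.0469676 − 27.7011845) = 1.6000000 − (26.5033287)/(-39.7481521) = 2.2667814
p(2.2667814) = -7.3517032
t₃ = 2.2667814 − (-7.3517032)·(2.2667814 − 1.6000000) / (-7.3517032 − (-12.0469676)) = 2.2667814 − (-4.9019790)/(4.6952644) = 3.3108076
p(3.3108076) = 10.4072503
t₄ = 3.3108076 − 10.4072503·(3.3108076 − 2.2667814) / (10.4072503 − (-7.3517032)) = 3.3108076 − (10.8654418)/(17.7589535) = 2.6989786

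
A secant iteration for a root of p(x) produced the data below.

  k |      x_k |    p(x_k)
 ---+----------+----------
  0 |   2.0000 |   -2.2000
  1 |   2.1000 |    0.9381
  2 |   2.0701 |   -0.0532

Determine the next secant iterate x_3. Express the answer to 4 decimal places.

2.0717

x_3 = 2.0701 − (-0.0532)·(2.0701 − 2.1000) / (-0.0532 − 0.9381)
   = 2.0701 − (0.001591)/(-0.991300) = 2.071705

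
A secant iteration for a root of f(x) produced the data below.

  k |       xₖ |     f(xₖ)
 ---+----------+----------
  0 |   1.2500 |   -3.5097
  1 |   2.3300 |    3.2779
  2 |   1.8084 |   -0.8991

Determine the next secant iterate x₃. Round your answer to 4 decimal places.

x₃ = 1.8084 − (-0.8991)·(1.8084 − 2.3300) / (-0.8991 − 3.2779)
   = 1.8084 − (0.468971)/(-4.177000) = 1.920674

1.9207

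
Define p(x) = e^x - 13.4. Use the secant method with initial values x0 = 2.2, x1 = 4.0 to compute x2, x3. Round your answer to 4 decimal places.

2.3728, 2.4719

p(2.2) = -4.374987, p(4.0) = 41.198150
x2 = 4.000000 − 41.198150·(4.000000 − 2.200000) / (41.198150 − (-4.374987)) = 4.000000 − (74.156670)/(45.573137) = 2.372799
p(2.372799) = -2.672628
x3 = 2.372799 − (-2.672628)·(2.372799 − 4.000000) / (-2.672628 − 41.198150) = 2.372799 − (4.348903)/(-43.870778) = 2.471928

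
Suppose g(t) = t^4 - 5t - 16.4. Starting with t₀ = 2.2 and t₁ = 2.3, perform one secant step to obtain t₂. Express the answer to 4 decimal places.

2.2979

g(2.2) = -3.974400, g(2.3) = 0.084100
t₂ = 2.300000 − 0.084100·(2.300000 − 2.200000) / (0.084100 − (-3.974400)) = 2.300000 − (0.008410)/(4.058500) = 2.297928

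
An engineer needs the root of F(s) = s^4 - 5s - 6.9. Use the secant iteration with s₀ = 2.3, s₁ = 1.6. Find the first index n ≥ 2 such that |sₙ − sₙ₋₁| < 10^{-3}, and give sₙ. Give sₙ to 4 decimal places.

n = 6, sₙ = 2.0324

F(2.3) = 9.584100, F(1.6) = -8.346400
s₂ = 1.600000 − (-8.346400)·(-0.700000)/(-17.930500) = 1.925840;  |Δ| = 0.325840
F(1.925840) = -2.773552
s₃ = 1.925840 − (-2.773552)·(0.325840)/(5.572848) = 2.088008;  |Δ| = 0.162168
F(2.088008) = 1.667615
s₄ = 2.088008 − 1.667615·(0.162168)/(4.441167) = 2.027116;  |Δ| = 0.060892
F(2.027116) = -0.150074
s₅ = 2.027116 − (-0.150074)·(-0.060892)/(-1.817689) = 2.032143;  |Δ| = 0.005027
F(2.032143) = -0.007076
s₆ = 2.032143 − (-0.007076)·(0.005027)/(0.142999) = 2.032392;  |Δ| = 0.000249
|s₆ − s₅| = 0.000249 < 10^{-3}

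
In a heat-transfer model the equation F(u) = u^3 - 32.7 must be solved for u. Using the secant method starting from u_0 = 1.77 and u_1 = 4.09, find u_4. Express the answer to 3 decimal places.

3.214

F(1.77) = -27.15477, F(4.09) = 35.71793
u_2 = 4.09000 − 35.71793·(4.09000 − 1.77000) / (35.71793 − (-27.15477)) = 4.09000 − (82.86560)/(62.87270) = 2.77201
F(2.77201) = -11.39977
u_3 = 2.77201 − (-11.39977)·(2.77201 − 4.09000) / (-11.39977 − 35.71793) = 2.77201 − (15.02478)/(-47.11770) = 3.09089
F(3.09089) = -3.17094
u_4 = 3.09089 − (-3.17094)·(3.09089 − 2.77201) / (-3.17094 − (-11.39977)) = 3.09089 − (-1.01114)/(8.22883) = 3.21377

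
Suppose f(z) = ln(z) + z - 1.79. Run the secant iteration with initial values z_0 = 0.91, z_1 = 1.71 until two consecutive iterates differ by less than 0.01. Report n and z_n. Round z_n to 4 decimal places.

n = 4, z_n = 1.4314

f(0.91) = -0.974311, f(1.71) = 0.456493
z_2 = 1.710000 − 0.456493·(0.800000)/(1.430804) = 1.454763;  |Δ| = 0.255237
f(1.454763) = 0.039605
z_3 = 1.454763 − 0.039605·(-0.255237)/(-0.416888) = 1.430514;  |Δ| = 0.024248
f(1.430514) = -0.001451
z_4 = 1.430514 − (-0.001451)·(-0.024248)/(-0.041057) = 1.431372;  |Δ| = 0.000857
|z_4 − z_3| = 0.000857 < 0.01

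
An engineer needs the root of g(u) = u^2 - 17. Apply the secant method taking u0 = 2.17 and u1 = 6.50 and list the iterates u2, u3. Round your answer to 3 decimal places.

g(2.17) = -12.29110, g(6.50) = 25.25000
u2 = 6.50000 − 25.25000·(6.50000 − 2.17000) / (25.25000 − (-12.29110)) = 6.50000 − (109.33250)/(37.54110) = 3.58766
g(3.58766) = -4.12871
u3 = 3.58766 − (-4.12871)·(3.58766 − 6.50000) / (-4.12871 − 25.25000) = 3.58766 − (12.02420)/(-29.37871) = 3.99694

3.588, 3.997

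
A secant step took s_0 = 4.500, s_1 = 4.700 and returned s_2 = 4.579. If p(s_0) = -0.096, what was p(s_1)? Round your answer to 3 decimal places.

The secant line through (4.500, -0.096) and (4.700, p(s_1)) crosses zero at s_2 = 4.579.
So (4.500, -0.096), (4.700, p(s_1)), (4.579, 0) are collinear:
p(s_1) = -0.096 · (4.700 − 4.579) / (4.500 − 4.579) = -0.096 · (0.12100)/(-0.07900) = 0.14704

0.147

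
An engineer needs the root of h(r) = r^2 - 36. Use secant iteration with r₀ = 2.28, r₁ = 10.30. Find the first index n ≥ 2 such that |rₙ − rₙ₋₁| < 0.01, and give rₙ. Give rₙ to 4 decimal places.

h(2.28) = -30.801600, h(10.30) = 70.090000
r₂ = 10.300000 − 70.090000·(8.020000)/(100.891600) = 4.728458;  |Δ| = 5.571542
h(4.728458) = -13.641686
r₃ = 4.728458 − (-13.641686)·(-5.571542)/(-83.731686) = 5.636181;  |Δ| = 0.907724
h(5.636181) = -4.233458
r₄ = 5.636181 − (-4.233458)·(0.907724)/(9.408228) = 6.044634;  |Δ| = 0.408452
h(6.044634) = 0.537595
r₅ = 6.044634 − 0.537595·(0.408452)/(4.771053) = 5.998610;  |Δ| = 0.046024
h(5.998610) = -0.016680
r₆ = 5.998610 − (-0.016680)·(-0.046024)/(-0.554275) = 5.999995;  |Δ| = 0.001385
|r₆ − r₅| = 0.001385 < 0.01

n = 6, rₙ = 6.0000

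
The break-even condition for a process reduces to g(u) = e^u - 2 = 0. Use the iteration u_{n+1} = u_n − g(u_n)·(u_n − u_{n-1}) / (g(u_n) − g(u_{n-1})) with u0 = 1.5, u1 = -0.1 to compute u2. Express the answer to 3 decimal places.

g(1.5) = 2.48169, g(-0.1) = -1.09516
u2 = -0.10000 − (-1.09516)·(-0.10000 − 1.50000) / (-1.09516 − 2.48169) = -0.10000 − (1.75226)/(-3.57685) = 0.38989

0.390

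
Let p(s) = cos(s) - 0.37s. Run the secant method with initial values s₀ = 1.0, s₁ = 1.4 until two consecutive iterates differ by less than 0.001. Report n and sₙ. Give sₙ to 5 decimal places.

p(1.0) = 0.1703023, p(1.4) = -0.3480329
s₂ = 1.4000000 − (-0.3480329)·(0.4000000)/(-0.5183352) = 1.1314225;  |Δ| = 0.2685775
p(1.1314225) = 0.0067465
s₃ = 1.1314225 − 0.0067465·(-0.2685775)/(0.3547793) = 1.1365298;  |Δ| = 0.0051073
p(1.1365298) = 0.0002291
s₄ = 1.1365298 − 0.0002291·(0.0051073)/(-0.0065174) = 1.1367093;  |Δ| = 0.0001795
|s₄ − s₃| = 0.0001795 < 0.001

n = 4, sₙ = 1.13671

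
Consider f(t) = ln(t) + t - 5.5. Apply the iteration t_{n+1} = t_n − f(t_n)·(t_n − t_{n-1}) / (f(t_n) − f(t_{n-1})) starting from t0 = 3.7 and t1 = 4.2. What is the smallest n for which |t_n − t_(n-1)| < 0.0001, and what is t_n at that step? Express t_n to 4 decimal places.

f(3.7) = -0.491667, f(4.2) = 0.135085
t2 = 4.200000 − 0.135085·(0.500000)/(0.626752) = 4.092234;  |Δ| = 0.107766
f(4.092234) = 0.001326
t3 = 4.092234 − 0.001326·(-0.107766)/(-0.133759) = 4.091166;  |Δ| = 0.001068
f(4.091166) = -0.000003
t4 = 4.091166 − (-0.000003)·(-0.001068)/(-0.001329) = 4.091169;  |Δ| = 0.000003
|t4 − t3| = 0.000003 < 0.0001

n = 4, t_n = 4.0912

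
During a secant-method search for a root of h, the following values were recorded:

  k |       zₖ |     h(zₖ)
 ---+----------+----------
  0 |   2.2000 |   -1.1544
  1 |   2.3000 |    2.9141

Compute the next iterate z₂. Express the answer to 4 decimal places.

z₂ = 2.3000 − 2.9141·(2.3000 − 2.2000) / (2.9141 − (-1.1544))
   = 2.3000 − (0.291410)/(4.068500) = 2.228374

2.2284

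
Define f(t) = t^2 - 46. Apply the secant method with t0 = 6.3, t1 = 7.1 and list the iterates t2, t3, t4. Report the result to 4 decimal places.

f(6.3) = -6.310000, f(7.1) = 4.410000
t2 = 7.100000 − 4.410000·(7.100000 − 6.300000) / (4.410000 − (-6.310000)) = 7.100000 − (3.528000)/(10.720000) = 6.770896
f(6.770896) = -0.154974
t3 = 6.770896 − (-0.154974)·(6.770896 − 7.100000) / (-0.154974 − 4.410000) = 6.770896 − (0.051003)/(-4.564974) = 6.782068
f(6.782068) = -0.003552
t4 = 6.782068 − (-0.003552)·(6.782068 − 6.770896) / (-0.003552 − (-0.154974)) = 6.782068 − (-0.000040)/(0.151422) = 6.782330

6.7709, 6.7821, 6.7823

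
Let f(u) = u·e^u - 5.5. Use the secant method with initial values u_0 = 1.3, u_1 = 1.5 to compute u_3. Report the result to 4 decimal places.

f(1.3) = -0.729914, f(1.5) = 1.222534
u_2 = 1.500000 − 1.222534·(1.500000 − 1.300000) / (1.222534 − (-0.729914)) = 1.500000 − (0.244507)/(1.952448) = 1.374769
f(1.374769) = -0.063938
u_3 = 1.374769 − (-0.063938)·(1.374769 − 1.500000) / (-0.063938 − 1.222534) = 1.374769 − (0.008007)/(-1.286471) = 1.380993

1.3810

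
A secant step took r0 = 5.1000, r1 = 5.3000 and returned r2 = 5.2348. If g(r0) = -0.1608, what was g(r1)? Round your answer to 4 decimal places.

0.0778

The secant line through (5.1000, -0.1608) and (5.3000, g(r1)) crosses zero at r2 = 5.2348.
So (5.1000, -0.1608), (5.3000, g(r1)), (5.2348, 0) are collinear:
g(r1) = -0.1608 · (5.3000 − 5.2348) / (5.1000 − 5.2348) = -0.1608 · (0.065200)/(-0.134800) = 0.077776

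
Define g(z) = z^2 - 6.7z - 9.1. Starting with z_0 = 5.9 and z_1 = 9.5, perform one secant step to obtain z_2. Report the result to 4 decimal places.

7.4885

g(5.9) = -13.820000, g(9.5) = 17.500000
z_2 = 9.500000 − 17.500000·(9.500000 − 5.900000) / (17.500000 − (-13.820000)) = 9.500000 − (63.000000)/(31.320000) = 7.488506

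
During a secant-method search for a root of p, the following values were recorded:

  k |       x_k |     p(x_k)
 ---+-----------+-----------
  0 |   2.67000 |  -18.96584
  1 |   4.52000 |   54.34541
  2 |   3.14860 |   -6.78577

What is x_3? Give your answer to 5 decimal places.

x_3 = 3.14860 − (-6.78577)·(3.14860 − 4.52000) / (-6.78577 − 54.34541)
   = 3.14860 − (9.3060050)/(-61.1311800) = 3.3008301

3.30083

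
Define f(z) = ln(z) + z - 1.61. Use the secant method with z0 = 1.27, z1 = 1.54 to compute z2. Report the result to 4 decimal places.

f(1.27) = -0.100983, f(1.54) = 0.361782
z2 = 1.540000 − 0.361782·(1.540000 − 1.270000) / (0.361782 − (-0.100983)) = 1.540000 − (0.097681)/(0.462766) = 1.328918

1.3289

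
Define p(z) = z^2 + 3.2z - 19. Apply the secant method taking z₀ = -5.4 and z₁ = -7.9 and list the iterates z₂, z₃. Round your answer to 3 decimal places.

-6.105, -6.222

p(-5.4) = -7.12000, p(-7.9) = 18.13000
z₂ = -7.90000 − 18.13000·(-7.90000 − (-5.40000)) / (18.13000 − (-7.12000)) = -7.90000 − (-45.32500)/(25.25000) = -6.10495
p(-6.10495) = -1.26542
z₃ = -6.10495 − (-1.26542)·(-6.10495 − (-7.90000)) / (-1.26542 − 18.13000) = -6.10495 − (-2.27149)/(-19.39542) = -6.22207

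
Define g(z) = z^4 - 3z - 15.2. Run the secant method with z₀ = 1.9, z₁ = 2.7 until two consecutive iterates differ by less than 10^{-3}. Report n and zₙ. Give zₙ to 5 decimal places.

g(1.9) = -7.8679000, g(2.7) = 29.8441000
z₂ = 2.7000000 − 29.8441000·(0.8000000)/(37.7120000) = 2.0669050;  |Δ| = 0.6330950
g(2.0669050) = -3.1499095
z₃ = 2.0669050 − (-3.1499095)·(-0.6330950)/(-32.9940095) = 2.1273460;  |Δ| = 0.0604410
g(2.1273460) = -1.1009736
z₄ = 2.1273460 − (-1.1009736)·(0.0604410)/(2.0489360) = 2.1598233;  |Δ| = 0.0324773
g(2.1598233) = 0.0812328
z₅ = 2.1598233 − 0.0812328·(0.0324773)/(1.1822063) = 2.1575917;  |Δ| = 0.0022316
g(2.1575917) = -0.0018690
z₆ = 2.1575917 − (-0.0018690)·(-0.0022316)/(-0.0831018) = 2.1576419;  |Δ| = 0.0000502
|z₆ − z₅| = 0.0000502 < 10^{-3}

n = 6, zₙ = 2.15764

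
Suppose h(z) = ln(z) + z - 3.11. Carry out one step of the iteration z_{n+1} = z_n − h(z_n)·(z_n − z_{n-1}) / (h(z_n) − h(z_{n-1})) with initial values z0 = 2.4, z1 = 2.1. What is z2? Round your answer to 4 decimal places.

2.2855

h(2.4) = 0.165469, h(2.1) = -0.268063
z2 = 2.100000 − (-0.268063)·(2.100000 − 2.400000) / (-0.268063 − 0.165469) = 2.100000 − (0.080419)/(-0.433531) = 2.285497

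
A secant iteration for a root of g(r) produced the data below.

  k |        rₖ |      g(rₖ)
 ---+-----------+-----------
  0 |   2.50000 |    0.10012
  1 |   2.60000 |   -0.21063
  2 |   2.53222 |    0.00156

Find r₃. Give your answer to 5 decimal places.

r₃ = 2.53222 − 0.00156·(2.53222 − 2.60000) / (0.00156 − (-0.21063))
   = 2.53222 − (-0.0001057)/(0.2121900) = 2.5327183

2.53272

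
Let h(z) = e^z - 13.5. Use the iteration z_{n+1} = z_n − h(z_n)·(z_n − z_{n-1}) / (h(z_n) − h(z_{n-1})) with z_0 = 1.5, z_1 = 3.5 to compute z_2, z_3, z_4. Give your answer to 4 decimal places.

h(1.5) = -9.018311, h(3.5) = 19.615452
z_2 = 3.500000 − 19.615452·(3.500000 − 1.500000) / (19.615452 − (-9.018311)) = 3.500000 − (39.230904)/(28.633763) = 2.129907
h(2.129907) = -5.085912
z_3 = 2.129907 − (-5.085912)·(2.129907 − 3.500000) / (-5.085912 − 19.615452) = 2.129907 − (6.968169)/(-24.701364) = 2.412004
h(2.412004) = -2.343704
z_4 = 2.412004 − (-2.343704)·(2.412004 − 2.129907) / (-2.343704 − (-5.085912)) = 2.412004 − (-0.661151)/(2.742208) = 2.653106

2.1299, 2.4120, 2.6531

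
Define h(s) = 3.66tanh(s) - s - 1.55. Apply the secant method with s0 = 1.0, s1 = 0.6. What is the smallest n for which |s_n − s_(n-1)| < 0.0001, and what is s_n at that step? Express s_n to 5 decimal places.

n = 6, s_n = 0.72966

h(1.0) = 0.2374346, h(0.6) = -0.1843986
s2 = 0.6000000 − (-0.1843986)·(-0.4000000)/(-0.4218332) = 0.7748545;  |Δ| = 0.1748545
h(0.7748545) = 0.0532063
s3 = 0.7748545 − 0.0532063·(0.1748545)/(0.2376049) = 0.7356997;  |Δ| = 0.0391548
h(0.7356997) = 0.0074367
s4 = 0.7356997 − 0.0074367·(-0.0391548)/(-0.0457696) = 0.7293378;  |Δ| = 0.0063619
h(0.7293378) = -0.0004020
s5 = 0.7293378 − (-0.0004020)·(-0.0063619)/(-0.0078387) = 0.7296641;  |Δ| = 0.0003262
h(0.7296641) = 0.0000027
s6 = 0.7296641 − 0.0000027·(0.0003262)/(0.0004047) = 0.7296618;  |Δ| = 0.0000022
|s6 − s5| = 0.0000022 < 0.0001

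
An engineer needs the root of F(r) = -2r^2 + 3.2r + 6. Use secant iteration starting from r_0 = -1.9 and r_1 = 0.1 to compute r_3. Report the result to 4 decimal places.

F(-1.9) = -7.300000, F(0.1) = 6.300000
r_2 = 0.100000 − 6.300000·(0.100000 − (-1.900000)) / (6.300000 − (-7.300000)) = 0.100000 − (12.600000)/(13.600000) = -0.826471
F(-0.826471) = 1.989187
r_3 = -0.826471 − 1.989187·(-0.826471 − 0.100000) / (1.989187 − 6.300000) = -0.826471 − (-1.842923)/(-4.310813) = -1.253982

-1.2540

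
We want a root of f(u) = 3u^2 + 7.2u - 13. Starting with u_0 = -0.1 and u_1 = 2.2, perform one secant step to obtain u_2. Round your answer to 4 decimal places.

f(-0.1) = -13.690000, f(2.2) = 17.360000
u_2 = 2.200000 − 17.360000·(2.200000 − (-0.100000)) / (17.360000 − (-13.690000)) = 2.200000 − (39.928000)/(31.050000) = 0.914074

0.9141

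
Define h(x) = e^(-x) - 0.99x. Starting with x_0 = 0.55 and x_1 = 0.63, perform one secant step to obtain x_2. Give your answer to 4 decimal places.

0.5710

h(0.55) = 0.032450, h(0.63) = -0.091108
x_2 = 0.630000 − (-0.091108)·(0.630000 − 0.550000) / (-0.091108 − 0.032450) = 0.630000 − (-0.007289)/(-0.123558) = 0.571010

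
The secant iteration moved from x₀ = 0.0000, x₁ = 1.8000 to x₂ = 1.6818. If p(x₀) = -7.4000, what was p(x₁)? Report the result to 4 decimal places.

0.5201

The secant line through (0.0000, -7.4000) and (1.8000, p(x₁)) crosses zero at x₂ = 1.6818.
So (0.0000, -7.4000), (1.8000, p(x₁)), (1.6818, 0) are collinear:
p(x₁) = -7.4000 · (1.8000 − 1.6818) / (0.0000 − 1.6818) = -7.4000 · (0.118200)/(-1.681800) = 0.520086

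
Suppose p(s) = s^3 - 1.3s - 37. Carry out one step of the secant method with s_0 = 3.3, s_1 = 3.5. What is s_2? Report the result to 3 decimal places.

3.460

p(3.3) = -5.35300, p(3.5) = 1.32500
s_2 = 3.50000 − 1.32500·(3.50000 − 3.30000) / (1.32500 − (-5.35300)) = 3.50000 − (0.26500)/(6.67800) = 3.46032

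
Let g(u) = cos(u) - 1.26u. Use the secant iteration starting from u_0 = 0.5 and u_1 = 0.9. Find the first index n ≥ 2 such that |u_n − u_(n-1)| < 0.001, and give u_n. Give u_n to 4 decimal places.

g(0.5) = 0.247583, g(0.9) = -0.512390
u_2 = 0.900000 − (-0.512390)·(0.400000)/(-0.759973) = 0.630311;  |Δ| = 0.269689
g(0.630311) = 0.013652
u_3 = 0.630311 − 0.013652·(-0.269689)/(0.526042) = 0.637310;  |Δ| = 0.006999
g(0.637310) = 0.000688
u_4 = 0.637310 − 0.000688·(0.006999)/(-0.012964) = 0.637682;  |Δ| = 0.000372
|u_4 − u_3| = 0.000372 < 0.001

n = 4, u_n = 0.6377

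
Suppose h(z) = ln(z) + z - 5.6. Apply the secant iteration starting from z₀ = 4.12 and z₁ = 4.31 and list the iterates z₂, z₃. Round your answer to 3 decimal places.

h(4.12) = -0.06415, h(4.31) = 0.17094
z₂ = 4.31000 − 0.17094·(4.31000 − 4.12000) / (0.17094 − (-0.06415)) = 4.31000 − (0.03248)/(0.23508) = 4.17184
h(4.17184) = 0.00020
z₃ = 4.17184 − 0.00020·(4.17184 − 4.31000) / (0.00020 − 0.17094) = 4.17184 − (-0.00003)/(-0.17073) = 4.17168

4.172, 4.172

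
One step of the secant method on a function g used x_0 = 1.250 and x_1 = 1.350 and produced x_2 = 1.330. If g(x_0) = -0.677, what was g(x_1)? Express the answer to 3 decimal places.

The secant line through (1.250, -0.677) and (1.350, g(x_1)) crosses zero at x_2 = 1.330.
So (1.250, -0.677), (1.350, g(x_1)), (1.330, 0) are collinear:
g(x_1) = -0.677 · (1.350 − 1.330) / (1.250 − 1.330) = -0.677 · (0.02000)/(-0.08000) = 0.16925

0.169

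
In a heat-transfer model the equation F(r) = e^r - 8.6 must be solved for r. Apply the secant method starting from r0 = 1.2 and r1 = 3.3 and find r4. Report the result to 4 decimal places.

2.2171

F(1.2) = -5.279883, F(3.3) = 18.512639
r2 = 3.300000 − 18.512639·(3.300000 − 1.200000) / (18.512639 − (-5.279883)) = 3.300000 − (38.876542)/(23.792522) = 1.666018
F(1.666018) = -3.308941
r3 = 1.666018 − (-3.308941)·(1.666018 − 3.300000) / (-3.308941 − 18.512639) = 1.666018 − (5.406748)/(-21.821580) = 1.913789
F(1.913789) = -1.821274
r4 = 1.913789 − (-1.821274)·(1.913789 − 1.666018) / (-1.821274 − (-3.308941)) = 1.913789 − (-0.451258)/(1.487667) = 2.217122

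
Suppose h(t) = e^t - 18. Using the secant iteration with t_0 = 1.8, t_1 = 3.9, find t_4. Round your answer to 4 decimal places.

h(1.8) = -11.950353, h(3.9) = 31.402449
t_2 = 3.900000 − 31.402449·(3.900000 − 1.800000) / (31.402449 − (-11.950353)) = 3.900000 − (65.945143)/(43.352802) = 2.378872
h(2.378872) = -7.207274
t_3 = 2.378872 − (-7.207274)·(2.378872 − 3.900000) / (-7.207274 − 31.402449) = 2.378872 − (10.963183)/(-38.609723) = 2.662821
h(2.662821) = -3.663322
t_4 = 2.662821 − (-3.663322)·(2.662821 − 2.378872) / (-3.663322 − (-7.207274)) = 2.662821 − (-1.040196)/(3.543952) = 2.956334

2.9563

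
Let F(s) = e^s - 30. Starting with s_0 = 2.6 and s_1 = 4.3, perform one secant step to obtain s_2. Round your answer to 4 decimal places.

F(2.6) = -16.536262, F(4.3) = 43.699794
s_2 = 4.300000 − 43.699794·(4.300000 − 2.600000) / (43.699794 − (-16.536262)) = 4.300000 − (74.289649)/(60.236056) = 3.066691

3.0667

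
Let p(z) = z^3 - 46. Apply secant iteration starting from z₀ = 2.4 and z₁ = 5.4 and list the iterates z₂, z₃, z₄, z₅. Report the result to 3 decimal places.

3.072, 3.380, 3.616, 3.581

p(2.4) = -32.17600, p(5.4) = 111.46400
z₂ = 5.40000 − 111.46400·(5.40000 − 2.40000) / (111.46400 − (-32.17600)) = 5.40000 − (334.39200)/(143.64000) = 3.07201
p(3.07201) = -17.00859
z₃ = 3.07201 − (-17.00859)·(3.07201 − 5.40000) / (-17.00859 − 111.46400) = 3.07201 − (39.59578)/(-128.47259) = 3.38022
p(3.38022) = -7.37808
z₄ = 3.38022 − (-7.37808)·(3.38022 − 3.07201) / (-7.37808 − (-17.00859)) = 3.38022 − (-2.27395)/(9.63052) = 3.61634
p(3.61634) = 1.29407
z₅ = 3.61634 − 1.29407·(3.61634 − 3.38022) / (1.29407 − (-7.37808)) = 3.61634 − (0.30555)/(8.67214) = 3.58110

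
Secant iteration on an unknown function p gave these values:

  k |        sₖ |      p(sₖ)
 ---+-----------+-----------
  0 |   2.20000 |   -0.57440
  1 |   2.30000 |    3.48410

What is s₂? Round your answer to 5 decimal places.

s₂ = 2.30000 − 3.48410·(2.30000 − 2.20000) / (3.48410 − (-0.57440))
   = 2.30000 − (0.3484100)/(4.0585000) = 2.2141530

2.21415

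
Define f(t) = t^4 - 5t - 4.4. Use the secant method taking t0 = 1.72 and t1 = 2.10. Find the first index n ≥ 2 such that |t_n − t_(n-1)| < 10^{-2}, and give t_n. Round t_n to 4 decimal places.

n = 4, t_n = 1.9375

f(1.72) = -4.247869, f(2.10) = 4.548100
t2 = 2.100000 − 4.548100·(0.380000)/(8.795969) = 1.903515;  |Δ| = 0.196485
f(1.903515) = -0.788775
t3 = 1.903515 − (-0.788775)·(-0.196485)/(-5.336875) = 1.932555;  |Δ| = 0.029040
f(1.932555) = -0.114283
t4 = 1.932555 − (-0.114283)·(0.029040)/(0.674491) = 1.937475;  |Δ| = 0.004920
|t4 − t3| = 0.004920 < 10^{-2}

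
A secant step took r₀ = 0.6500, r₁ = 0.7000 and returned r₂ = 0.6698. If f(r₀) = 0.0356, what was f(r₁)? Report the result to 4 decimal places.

The secant line through (0.6500, 0.0356) and (0.7000, f(r₁)) crosses zero at r₂ = 0.6698.
So (0.6500, 0.0356), (0.7000, f(r₁)), (0.6698, 0) are collinear:
f(r₁) = 0.0356 · (0.7000 − 0.6698) / (0.6500 − 0.6698) = 0.0356 · (0.030200)/(-0.019800) = -0.054299

-0.0543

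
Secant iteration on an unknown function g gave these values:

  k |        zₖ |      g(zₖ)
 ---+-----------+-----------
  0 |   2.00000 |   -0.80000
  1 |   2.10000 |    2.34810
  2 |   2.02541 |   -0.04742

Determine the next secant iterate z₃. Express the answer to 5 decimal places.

z₃ = 2.02541 − (-0.04742)·(2.02541 − 2.10000) / (-0.04742 − 2.34810)
   = 2.02541 − (0.0035371)/(-2.3955200) = 2.0268865

2.02689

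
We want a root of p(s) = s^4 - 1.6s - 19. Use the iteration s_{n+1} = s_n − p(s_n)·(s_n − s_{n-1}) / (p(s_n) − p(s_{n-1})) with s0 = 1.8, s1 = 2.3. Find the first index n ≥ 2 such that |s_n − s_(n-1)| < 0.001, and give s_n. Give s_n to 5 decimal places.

n = 5, s_n = 2.17755

p(1.8) = -11.3824000, p(2.3) = 5.3041000
s2 = 2.3000000 − 5.3041000·(0.5000000)/(16.6865000) = 2.1410661;  |Δ| = 0.1589339
p(2.1410661) = -1.4111446
s3 = 2.1410661 − (-1.4111446)·(-0.1589339)/(-6.7152446) = 2.1744646;  |Δ| = 0.0333984
p(2.1744646) = -0.1223588
s4 = 2.1744646 − (-0.1223588)·(0.0333984)/(1.2887858) = 2.1776355;  |Δ| = 0.0031709
p(2.1776355) = 0.0032593
s5 = 2.1776355 − 0.0032593·(0.0031709)/(0.1256181) = 2.1775532;  |Δ| = 0.0000823
|s5 − s4| = 0.0000823 < 0.001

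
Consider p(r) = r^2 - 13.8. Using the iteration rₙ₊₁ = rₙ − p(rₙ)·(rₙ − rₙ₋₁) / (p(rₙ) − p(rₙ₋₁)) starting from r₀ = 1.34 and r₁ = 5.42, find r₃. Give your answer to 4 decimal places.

3.5952

p(1.34) = -12.004400, p(5.42) = 15.576400
r₂ = 5.420000 − 15.576400·(5.420000 − 1.340000) / (15.576400 − (-12.004400)) = 5.420000 − (63.551712)/(27.580800) = 3.115799
p(3.115799) = -4.091798
r₃ = 3.115799 − (-4.091798)·(3.115799 − 5.420000) / (-4.091798 − 15.576400) = 3.115799 − (9.428325)/(-19.668198) = 3.595168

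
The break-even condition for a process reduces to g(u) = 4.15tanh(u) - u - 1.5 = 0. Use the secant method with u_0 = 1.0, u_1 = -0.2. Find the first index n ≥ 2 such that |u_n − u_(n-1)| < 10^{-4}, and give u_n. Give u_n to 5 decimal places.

g(1.0) = 0.6606157, g(-0.2) = -2.1191076
u_2 = -0.2000000 − (-2.1191076)·(-1.2000000)/(-2.7797233) = 0.7148137;  |Δ| = 0.9148137
g(0.7148137) = 0.3319854
u_3 = 0.7148137 − 0.3319854·(0.9148137)/(2.4510929) = 0.5909079;  |Δ| = 0.1239059
g(0.5909079) = 0.1108674
u_4 = 0.5909079 − 0.1108674·(-0.1239059)/(-0.2211180) = 0.5287822;  |Δ| = 0.0621257
g(0.5287822) = -0.0183162
u_5 = 0.5287822 − (-0.0183162)·(-0.0621257)/(-0.1291836) = 0.5375906;  |Δ| = 0.0088085
g(0.5375906) = 0.0007317
u_6 = 0.5375906 − 0.0007317·(0.0088085)/(0.0190479) = 0.5372523;  |Δ| = 0.0003383
g(0.5372523) = 0.0000044
u_7 = 0.5372523 − 0.0000044·(-0.0003383)/(-0.0007272) = 0.5372502;  |Δ| = 0.0000021
|u_7 − u_6| = 0.0000021 < 10^{-4}

n = 7, u_n = 0.53725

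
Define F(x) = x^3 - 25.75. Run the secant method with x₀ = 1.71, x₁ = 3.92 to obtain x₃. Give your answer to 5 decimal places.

F(1.71) = -20.7497890, F(3.92) = 34.4862880
x₂ = 3.9200000 − 34.4862880·(3.9200000 − 1.7100000) / (34.4862880 − (-20.7497890)) = 3.9200000 − (76.2146965)/(55.2360770) = 2.5402008
F(2.5402008) = -9.3590498
x₃ = 2.5402008 − (-9.3590498)·(2.5402008 − 3.9200000) / (-9.3590498 − 34.4862880) = 2.5402008 − (12.9136097)/(-43.8453378) = 2.8347272

2.83473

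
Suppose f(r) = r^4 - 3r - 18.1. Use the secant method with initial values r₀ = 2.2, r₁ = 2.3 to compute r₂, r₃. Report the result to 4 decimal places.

2.2299, 2.2314

f(2.2) = -1.274400, f(2.3) = 2.984100
r₂ = 2.300000 − 2.984100·(2.300000 − 2.200000) / (2.984100 − (-1.274400)) = 2.300000 − (0.298410)/(4.258500) = 2.229926
f(2.229926) = -0.063325
r₃ = 2.229926 − (-0.063325)·(2.229926 − 2.300000) / (-0.063325 − 2.984100) = 2.229926 − (0.004437)/(-3.047425) = 2.231382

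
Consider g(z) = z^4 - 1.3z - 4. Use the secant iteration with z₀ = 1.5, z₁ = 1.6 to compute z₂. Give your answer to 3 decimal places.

1.565

g(1.5) = -0.88750, g(1.6) = 0.47360
z₂ = 1.60000 − 0.47360·(1.60000 − 1.50000) / (0.47360 − (-0.88750)) = 1.60000 − (0.04736)/(1.36110) = 1.56520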